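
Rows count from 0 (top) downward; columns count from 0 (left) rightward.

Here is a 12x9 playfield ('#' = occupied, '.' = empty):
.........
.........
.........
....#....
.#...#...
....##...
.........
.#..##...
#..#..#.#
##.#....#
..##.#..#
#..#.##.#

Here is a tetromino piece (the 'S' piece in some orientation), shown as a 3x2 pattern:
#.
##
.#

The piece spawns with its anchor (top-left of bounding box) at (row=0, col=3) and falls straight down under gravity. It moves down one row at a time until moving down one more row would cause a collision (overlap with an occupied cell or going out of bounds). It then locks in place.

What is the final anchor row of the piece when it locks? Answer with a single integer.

Answer: 0

Derivation:
Spawn at (row=0, col=3). Try each row:
  row 0: fits
  row 1: blocked -> lock at row 0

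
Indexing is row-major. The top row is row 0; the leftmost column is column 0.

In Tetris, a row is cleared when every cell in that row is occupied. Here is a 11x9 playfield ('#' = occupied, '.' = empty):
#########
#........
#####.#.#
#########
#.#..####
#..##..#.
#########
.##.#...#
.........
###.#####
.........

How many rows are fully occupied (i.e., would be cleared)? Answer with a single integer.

Check each row:
  row 0: 0 empty cells -> FULL (clear)
  row 1: 8 empty cells -> not full
  row 2: 2 empty cells -> not full
  row 3: 0 empty cells -> FULL (clear)
  row 4: 3 empty cells -> not full
  row 5: 5 empty cells -> not full
  row 6: 0 empty cells -> FULL (clear)
  row 7: 5 empty cells -> not full
  row 8: 9 empty cells -> not full
  row 9: 1 empty cell -> not full
  row 10: 9 empty cells -> not full
Total rows cleared: 3

Answer: 3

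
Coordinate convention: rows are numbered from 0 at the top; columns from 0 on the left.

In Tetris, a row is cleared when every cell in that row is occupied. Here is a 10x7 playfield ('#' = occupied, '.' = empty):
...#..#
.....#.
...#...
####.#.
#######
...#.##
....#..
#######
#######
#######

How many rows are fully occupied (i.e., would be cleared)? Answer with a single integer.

Check each row:
  row 0: 5 empty cells -> not full
  row 1: 6 empty cells -> not full
  row 2: 6 empty cells -> not full
  row 3: 2 empty cells -> not full
  row 4: 0 empty cells -> FULL (clear)
  row 5: 4 empty cells -> not full
  row 6: 6 empty cells -> not full
  row 7: 0 empty cells -> FULL (clear)
  row 8: 0 empty cells -> FULL (clear)
  row 9: 0 empty cells -> FULL (clear)
Total rows cleared: 4

Answer: 4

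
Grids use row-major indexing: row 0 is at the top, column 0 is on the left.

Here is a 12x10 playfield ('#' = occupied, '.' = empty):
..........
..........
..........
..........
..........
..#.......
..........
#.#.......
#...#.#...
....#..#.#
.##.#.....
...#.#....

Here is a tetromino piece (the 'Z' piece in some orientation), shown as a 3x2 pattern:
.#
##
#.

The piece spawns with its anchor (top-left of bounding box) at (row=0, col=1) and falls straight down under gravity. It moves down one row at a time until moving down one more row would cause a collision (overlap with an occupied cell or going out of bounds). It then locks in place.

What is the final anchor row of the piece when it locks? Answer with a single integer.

Answer: 3

Derivation:
Spawn at (row=0, col=1). Try each row:
  row 0: fits
  row 1: fits
  row 2: fits
  row 3: fits
  row 4: blocked -> lock at row 3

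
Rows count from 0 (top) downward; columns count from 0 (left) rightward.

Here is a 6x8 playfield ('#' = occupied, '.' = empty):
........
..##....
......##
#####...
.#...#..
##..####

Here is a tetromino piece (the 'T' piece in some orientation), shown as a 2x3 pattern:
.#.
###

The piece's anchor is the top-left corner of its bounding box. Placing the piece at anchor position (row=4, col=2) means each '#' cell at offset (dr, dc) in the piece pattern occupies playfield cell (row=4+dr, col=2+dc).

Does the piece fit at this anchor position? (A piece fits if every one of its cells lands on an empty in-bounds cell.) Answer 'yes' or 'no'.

Answer: no

Derivation:
Check each piece cell at anchor (4, 2):
  offset (0,1) -> (4,3): empty -> OK
  offset (1,0) -> (5,2): empty -> OK
  offset (1,1) -> (5,3): empty -> OK
  offset (1,2) -> (5,4): occupied ('#') -> FAIL
All cells valid: no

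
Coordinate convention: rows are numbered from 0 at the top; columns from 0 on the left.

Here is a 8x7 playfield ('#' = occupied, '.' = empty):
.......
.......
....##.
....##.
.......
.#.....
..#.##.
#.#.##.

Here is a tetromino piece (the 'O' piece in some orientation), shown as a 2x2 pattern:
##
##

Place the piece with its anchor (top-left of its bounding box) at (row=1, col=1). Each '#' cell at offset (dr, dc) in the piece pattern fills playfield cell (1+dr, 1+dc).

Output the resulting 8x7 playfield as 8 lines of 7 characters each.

Answer: .......
.##....
.##.##.
....##.
.......
.#.....
..#.##.
#.#.##.

Derivation:
Fill (1+0,1+0) = (1,1)
Fill (1+0,1+1) = (1,2)
Fill (1+1,1+0) = (2,1)
Fill (1+1,1+1) = (2,2)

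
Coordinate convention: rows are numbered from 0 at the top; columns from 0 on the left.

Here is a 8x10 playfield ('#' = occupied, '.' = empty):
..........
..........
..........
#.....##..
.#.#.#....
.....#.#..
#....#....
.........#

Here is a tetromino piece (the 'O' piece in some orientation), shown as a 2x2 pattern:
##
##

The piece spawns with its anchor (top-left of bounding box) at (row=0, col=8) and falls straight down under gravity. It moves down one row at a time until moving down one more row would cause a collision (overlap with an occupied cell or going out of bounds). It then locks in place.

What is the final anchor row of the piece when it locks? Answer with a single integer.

Spawn at (row=0, col=8). Try each row:
  row 0: fits
  row 1: fits
  row 2: fits
  row 3: fits
  row 4: fits
  row 5: fits
  row 6: blocked -> lock at row 5

Answer: 5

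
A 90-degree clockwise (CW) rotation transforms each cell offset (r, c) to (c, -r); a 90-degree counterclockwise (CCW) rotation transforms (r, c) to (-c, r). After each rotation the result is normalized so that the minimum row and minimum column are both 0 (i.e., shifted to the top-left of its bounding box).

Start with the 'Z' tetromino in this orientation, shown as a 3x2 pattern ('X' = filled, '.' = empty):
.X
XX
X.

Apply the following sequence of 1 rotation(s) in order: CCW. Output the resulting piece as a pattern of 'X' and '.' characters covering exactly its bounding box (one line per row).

Answer: XX.
.XX

Derivation:
Start:
.X
XX
X.
After rotation 1 (CCW):
XX.
.XX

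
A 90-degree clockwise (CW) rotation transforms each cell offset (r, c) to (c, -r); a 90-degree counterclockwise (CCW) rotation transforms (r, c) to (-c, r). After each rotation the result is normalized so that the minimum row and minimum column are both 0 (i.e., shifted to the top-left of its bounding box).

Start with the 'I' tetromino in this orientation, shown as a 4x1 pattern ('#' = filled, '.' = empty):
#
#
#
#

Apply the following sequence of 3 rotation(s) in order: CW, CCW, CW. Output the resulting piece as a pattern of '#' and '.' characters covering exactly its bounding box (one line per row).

Start:
#
#
#
#
After rotation 1 (CW):
####
After rotation 2 (CCW):
#
#
#
#
After rotation 3 (CW):
####

Answer: ####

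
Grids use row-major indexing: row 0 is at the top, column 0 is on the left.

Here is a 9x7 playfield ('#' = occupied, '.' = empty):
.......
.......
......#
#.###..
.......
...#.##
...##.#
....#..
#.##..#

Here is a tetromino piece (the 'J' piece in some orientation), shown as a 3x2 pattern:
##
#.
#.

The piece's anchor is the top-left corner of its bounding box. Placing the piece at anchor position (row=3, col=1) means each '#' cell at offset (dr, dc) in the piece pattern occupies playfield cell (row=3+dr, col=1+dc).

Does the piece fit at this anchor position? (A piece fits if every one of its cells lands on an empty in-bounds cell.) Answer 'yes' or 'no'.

Answer: no

Derivation:
Check each piece cell at anchor (3, 1):
  offset (0,0) -> (3,1): empty -> OK
  offset (0,1) -> (3,2): occupied ('#') -> FAIL
  offset (1,0) -> (4,1): empty -> OK
  offset (2,0) -> (5,1): empty -> OK
All cells valid: no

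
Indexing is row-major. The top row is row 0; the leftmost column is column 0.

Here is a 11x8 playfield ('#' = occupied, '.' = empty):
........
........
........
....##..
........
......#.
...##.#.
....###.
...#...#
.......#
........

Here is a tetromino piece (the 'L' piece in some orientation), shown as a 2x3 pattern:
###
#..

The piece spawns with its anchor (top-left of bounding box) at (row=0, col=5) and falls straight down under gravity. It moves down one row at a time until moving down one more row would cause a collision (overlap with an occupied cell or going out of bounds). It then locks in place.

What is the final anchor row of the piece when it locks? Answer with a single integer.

Answer: 1

Derivation:
Spawn at (row=0, col=5). Try each row:
  row 0: fits
  row 1: fits
  row 2: blocked -> lock at row 1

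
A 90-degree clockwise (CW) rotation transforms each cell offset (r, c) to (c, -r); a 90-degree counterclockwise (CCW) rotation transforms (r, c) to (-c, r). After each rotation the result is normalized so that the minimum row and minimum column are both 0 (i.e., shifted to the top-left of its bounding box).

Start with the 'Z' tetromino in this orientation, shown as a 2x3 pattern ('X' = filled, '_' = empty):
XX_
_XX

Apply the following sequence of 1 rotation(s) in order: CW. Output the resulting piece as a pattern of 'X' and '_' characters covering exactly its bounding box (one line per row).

Answer: _X
XX
X_

Derivation:
Start:
XX_
_XX
After rotation 1 (CW):
_X
XX
X_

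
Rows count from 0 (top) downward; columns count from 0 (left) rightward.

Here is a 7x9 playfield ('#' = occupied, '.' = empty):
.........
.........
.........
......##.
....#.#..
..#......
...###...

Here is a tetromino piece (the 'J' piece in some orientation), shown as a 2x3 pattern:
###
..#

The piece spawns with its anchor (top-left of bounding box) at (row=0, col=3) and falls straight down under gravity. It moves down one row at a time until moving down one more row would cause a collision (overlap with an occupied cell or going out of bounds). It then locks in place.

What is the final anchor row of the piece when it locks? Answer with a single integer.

Answer: 3

Derivation:
Spawn at (row=0, col=3). Try each row:
  row 0: fits
  row 1: fits
  row 2: fits
  row 3: fits
  row 4: blocked -> lock at row 3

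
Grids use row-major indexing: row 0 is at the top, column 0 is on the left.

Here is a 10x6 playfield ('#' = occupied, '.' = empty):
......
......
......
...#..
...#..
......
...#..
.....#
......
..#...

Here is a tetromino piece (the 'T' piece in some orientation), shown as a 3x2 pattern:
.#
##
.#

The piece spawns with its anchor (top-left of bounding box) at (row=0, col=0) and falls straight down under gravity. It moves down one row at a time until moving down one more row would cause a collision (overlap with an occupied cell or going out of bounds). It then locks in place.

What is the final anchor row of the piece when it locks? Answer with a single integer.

Spawn at (row=0, col=0). Try each row:
  row 0: fits
  row 1: fits
  row 2: fits
  row 3: fits
  row 4: fits
  row 5: fits
  row 6: fits
  row 7: fits
  row 8: blocked -> lock at row 7

Answer: 7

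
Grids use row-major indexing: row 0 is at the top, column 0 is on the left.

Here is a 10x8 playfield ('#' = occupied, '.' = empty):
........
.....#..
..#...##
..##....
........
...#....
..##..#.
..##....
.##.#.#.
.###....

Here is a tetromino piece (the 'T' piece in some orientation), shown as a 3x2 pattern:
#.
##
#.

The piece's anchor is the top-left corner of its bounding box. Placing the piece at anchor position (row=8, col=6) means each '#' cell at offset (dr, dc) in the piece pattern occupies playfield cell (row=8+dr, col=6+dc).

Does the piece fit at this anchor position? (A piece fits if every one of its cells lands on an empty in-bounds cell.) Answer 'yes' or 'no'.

Check each piece cell at anchor (8, 6):
  offset (0,0) -> (8,6): occupied ('#') -> FAIL
  offset (1,0) -> (9,6): empty -> OK
  offset (1,1) -> (9,7): empty -> OK
  offset (2,0) -> (10,6): out of bounds -> FAIL
All cells valid: no

Answer: no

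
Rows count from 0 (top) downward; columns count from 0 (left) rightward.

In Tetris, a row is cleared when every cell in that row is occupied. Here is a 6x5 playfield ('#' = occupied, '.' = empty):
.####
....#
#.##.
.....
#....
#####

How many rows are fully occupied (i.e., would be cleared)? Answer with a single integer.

Answer: 1

Derivation:
Check each row:
  row 0: 1 empty cell -> not full
  row 1: 4 empty cells -> not full
  row 2: 2 empty cells -> not full
  row 3: 5 empty cells -> not full
  row 4: 4 empty cells -> not full
  row 5: 0 empty cells -> FULL (clear)
Total rows cleared: 1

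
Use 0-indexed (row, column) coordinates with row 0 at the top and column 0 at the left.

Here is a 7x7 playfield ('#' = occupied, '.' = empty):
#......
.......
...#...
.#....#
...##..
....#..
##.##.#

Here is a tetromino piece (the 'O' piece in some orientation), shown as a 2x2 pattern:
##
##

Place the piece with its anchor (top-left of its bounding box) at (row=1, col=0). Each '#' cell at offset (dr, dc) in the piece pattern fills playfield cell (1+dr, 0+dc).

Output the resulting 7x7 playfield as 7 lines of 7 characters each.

Answer: #......
##.....
##.#...
.#....#
...##..
....#..
##.##.#

Derivation:
Fill (1+0,0+0) = (1,0)
Fill (1+0,0+1) = (1,1)
Fill (1+1,0+0) = (2,0)
Fill (1+1,0+1) = (2,1)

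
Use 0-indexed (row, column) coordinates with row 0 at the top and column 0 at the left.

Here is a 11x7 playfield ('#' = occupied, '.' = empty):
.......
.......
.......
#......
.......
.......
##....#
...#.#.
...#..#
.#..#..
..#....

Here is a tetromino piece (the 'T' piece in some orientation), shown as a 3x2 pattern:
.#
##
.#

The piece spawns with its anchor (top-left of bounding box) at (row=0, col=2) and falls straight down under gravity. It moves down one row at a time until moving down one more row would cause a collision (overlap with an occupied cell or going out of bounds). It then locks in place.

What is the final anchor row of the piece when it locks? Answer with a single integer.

Spawn at (row=0, col=2). Try each row:
  row 0: fits
  row 1: fits
  row 2: fits
  row 3: fits
  row 4: fits
  row 5: blocked -> lock at row 4

Answer: 4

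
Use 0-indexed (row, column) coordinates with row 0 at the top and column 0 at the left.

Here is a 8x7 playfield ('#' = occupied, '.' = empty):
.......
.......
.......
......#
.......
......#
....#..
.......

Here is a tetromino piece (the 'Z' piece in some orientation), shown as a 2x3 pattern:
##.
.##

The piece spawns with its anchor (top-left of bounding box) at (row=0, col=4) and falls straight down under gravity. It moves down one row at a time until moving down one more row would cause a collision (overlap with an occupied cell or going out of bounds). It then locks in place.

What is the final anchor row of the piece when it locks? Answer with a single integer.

Spawn at (row=0, col=4). Try each row:
  row 0: fits
  row 1: fits
  row 2: blocked -> lock at row 1

Answer: 1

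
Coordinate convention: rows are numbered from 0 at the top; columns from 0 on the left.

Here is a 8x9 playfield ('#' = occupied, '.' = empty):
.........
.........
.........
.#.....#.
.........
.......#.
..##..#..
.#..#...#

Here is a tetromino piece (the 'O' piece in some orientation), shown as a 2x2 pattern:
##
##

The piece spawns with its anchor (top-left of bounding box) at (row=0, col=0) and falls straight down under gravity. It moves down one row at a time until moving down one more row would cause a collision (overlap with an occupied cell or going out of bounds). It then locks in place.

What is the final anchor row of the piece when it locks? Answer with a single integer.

Answer: 1

Derivation:
Spawn at (row=0, col=0). Try each row:
  row 0: fits
  row 1: fits
  row 2: blocked -> lock at row 1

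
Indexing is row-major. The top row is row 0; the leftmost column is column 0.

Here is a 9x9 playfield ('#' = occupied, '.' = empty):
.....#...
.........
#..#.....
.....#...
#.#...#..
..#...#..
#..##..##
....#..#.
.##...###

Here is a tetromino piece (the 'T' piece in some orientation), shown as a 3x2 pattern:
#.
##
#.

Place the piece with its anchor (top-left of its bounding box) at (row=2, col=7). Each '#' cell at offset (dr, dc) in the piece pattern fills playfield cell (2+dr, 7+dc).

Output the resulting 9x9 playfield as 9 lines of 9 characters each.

Fill (2+0,7+0) = (2,7)
Fill (2+1,7+0) = (3,7)
Fill (2+1,7+1) = (3,8)
Fill (2+2,7+0) = (4,7)

Answer: .....#...
.........
#..#...#.
.....#.##
#.#...##.
..#...#..
#..##..##
....#..#.
.##...###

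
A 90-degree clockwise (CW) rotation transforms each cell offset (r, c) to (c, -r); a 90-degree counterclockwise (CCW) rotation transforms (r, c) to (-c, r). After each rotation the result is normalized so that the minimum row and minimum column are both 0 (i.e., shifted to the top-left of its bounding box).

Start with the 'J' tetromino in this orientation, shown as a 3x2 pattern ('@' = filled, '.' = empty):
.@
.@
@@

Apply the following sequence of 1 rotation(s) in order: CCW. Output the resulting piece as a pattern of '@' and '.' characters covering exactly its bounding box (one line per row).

Start:
.@
.@
@@
After rotation 1 (CCW):
@@@
..@

Answer: @@@
..@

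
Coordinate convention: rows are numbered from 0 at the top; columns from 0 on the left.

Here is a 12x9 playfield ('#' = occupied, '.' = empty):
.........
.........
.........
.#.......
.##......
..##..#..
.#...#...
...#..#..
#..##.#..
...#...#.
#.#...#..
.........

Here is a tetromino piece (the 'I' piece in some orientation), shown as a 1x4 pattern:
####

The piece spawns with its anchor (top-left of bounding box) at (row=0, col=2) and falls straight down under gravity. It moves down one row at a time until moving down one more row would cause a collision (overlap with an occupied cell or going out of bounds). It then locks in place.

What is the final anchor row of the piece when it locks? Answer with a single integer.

Spawn at (row=0, col=2). Try each row:
  row 0: fits
  row 1: fits
  row 2: fits
  row 3: fits
  row 4: blocked -> lock at row 3

Answer: 3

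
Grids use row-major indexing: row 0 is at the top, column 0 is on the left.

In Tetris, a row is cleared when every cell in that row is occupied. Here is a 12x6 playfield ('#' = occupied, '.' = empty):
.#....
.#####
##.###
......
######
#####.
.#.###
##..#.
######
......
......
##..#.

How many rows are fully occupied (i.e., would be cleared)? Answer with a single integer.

Check each row:
  row 0: 5 empty cells -> not full
  row 1: 1 empty cell -> not full
  row 2: 1 empty cell -> not full
  row 3: 6 empty cells -> not full
  row 4: 0 empty cells -> FULL (clear)
  row 5: 1 empty cell -> not full
  row 6: 2 empty cells -> not full
  row 7: 3 empty cells -> not full
  row 8: 0 empty cells -> FULL (clear)
  row 9: 6 empty cells -> not full
  row 10: 6 empty cells -> not full
  row 11: 3 empty cells -> not full
Total rows cleared: 2

Answer: 2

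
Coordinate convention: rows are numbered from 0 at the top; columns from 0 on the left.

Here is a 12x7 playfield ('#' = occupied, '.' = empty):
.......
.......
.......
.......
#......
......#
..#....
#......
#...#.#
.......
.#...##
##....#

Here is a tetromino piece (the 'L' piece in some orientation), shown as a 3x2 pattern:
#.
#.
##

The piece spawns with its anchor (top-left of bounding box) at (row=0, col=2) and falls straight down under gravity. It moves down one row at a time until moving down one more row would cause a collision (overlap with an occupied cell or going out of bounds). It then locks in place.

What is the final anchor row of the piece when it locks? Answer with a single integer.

Spawn at (row=0, col=2). Try each row:
  row 0: fits
  row 1: fits
  row 2: fits
  row 3: fits
  row 4: blocked -> lock at row 3

Answer: 3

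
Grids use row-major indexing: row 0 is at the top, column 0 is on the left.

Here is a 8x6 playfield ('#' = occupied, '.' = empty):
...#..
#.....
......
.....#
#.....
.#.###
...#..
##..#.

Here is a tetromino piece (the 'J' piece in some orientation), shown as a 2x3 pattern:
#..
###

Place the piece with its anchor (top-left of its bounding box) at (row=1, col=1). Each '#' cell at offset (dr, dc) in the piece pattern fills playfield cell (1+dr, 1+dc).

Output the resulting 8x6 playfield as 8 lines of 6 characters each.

Fill (1+0,1+0) = (1,1)
Fill (1+1,1+0) = (2,1)
Fill (1+1,1+1) = (2,2)
Fill (1+1,1+2) = (2,3)

Answer: ...#..
##....
.###..
.....#
#.....
.#.###
...#..
##..#.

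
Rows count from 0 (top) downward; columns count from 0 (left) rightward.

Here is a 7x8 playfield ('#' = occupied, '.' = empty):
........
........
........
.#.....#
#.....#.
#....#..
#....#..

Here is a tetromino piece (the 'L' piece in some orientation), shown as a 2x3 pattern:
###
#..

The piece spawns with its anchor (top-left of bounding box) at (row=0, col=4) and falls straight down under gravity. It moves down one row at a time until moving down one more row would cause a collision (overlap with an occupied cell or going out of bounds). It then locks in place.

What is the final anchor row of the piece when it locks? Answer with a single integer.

Spawn at (row=0, col=4). Try each row:
  row 0: fits
  row 1: fits
  row 2: fits
  row 3: fits
  row 4: blocked -> lock at row 3

Answer: 3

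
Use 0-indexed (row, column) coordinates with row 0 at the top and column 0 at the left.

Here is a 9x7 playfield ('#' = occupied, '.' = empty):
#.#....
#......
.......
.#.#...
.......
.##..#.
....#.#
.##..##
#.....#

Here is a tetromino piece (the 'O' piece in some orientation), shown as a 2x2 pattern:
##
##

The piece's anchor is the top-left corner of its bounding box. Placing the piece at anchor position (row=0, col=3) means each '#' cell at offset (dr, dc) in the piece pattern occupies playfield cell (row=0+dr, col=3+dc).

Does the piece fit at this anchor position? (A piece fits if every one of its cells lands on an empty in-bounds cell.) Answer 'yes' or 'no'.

Check each piece cell at anchor (0, 3):
  offset (0,0) -> (0,3): empty -> OK
  offset (0,1) -> (0,4): empty -> OK
  offset (1,0) -> (1,3): empty -> OK
  offset (1,1) -> (1,4): empty -> OK
All cells valid: yes

Answer: yes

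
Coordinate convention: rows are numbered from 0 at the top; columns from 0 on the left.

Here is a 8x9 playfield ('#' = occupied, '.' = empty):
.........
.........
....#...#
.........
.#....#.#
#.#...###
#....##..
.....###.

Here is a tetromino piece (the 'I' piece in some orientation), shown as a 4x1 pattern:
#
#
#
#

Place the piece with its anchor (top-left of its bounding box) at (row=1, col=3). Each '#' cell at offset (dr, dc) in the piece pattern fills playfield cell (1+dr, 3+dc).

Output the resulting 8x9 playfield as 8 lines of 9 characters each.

Answer: .........
...#.....
...##...#
...#.....
.#.#..#.#
#.#...###
#....##..
.....###.

Derivation:
Fill (1+0,3+0) = (1,3)
Fill (1+1,3+0) = (2,3)
Fill (1+2,3+0) = (3,3)
Fill (1+3,3+0) = (4,3)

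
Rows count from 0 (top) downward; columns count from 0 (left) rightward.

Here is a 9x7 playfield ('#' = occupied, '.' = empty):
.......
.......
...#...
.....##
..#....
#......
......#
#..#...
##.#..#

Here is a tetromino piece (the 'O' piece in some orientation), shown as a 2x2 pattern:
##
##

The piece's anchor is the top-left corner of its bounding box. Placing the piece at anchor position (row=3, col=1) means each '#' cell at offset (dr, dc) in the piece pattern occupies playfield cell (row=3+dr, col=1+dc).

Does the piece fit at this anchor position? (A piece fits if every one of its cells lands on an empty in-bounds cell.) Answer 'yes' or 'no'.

Answer: no

Derivation:
Check each piece cell at anchor (3, 1):
  offset (0,0) -> (3,1): empty -> OK
  offset (0,1) -> (3,2): empty -> OK
  offset (1,0) -> (4,1): empty -> OK
  offset (1,1) -> (4,2): occupied ('#') -> FAIL
All cells valid: no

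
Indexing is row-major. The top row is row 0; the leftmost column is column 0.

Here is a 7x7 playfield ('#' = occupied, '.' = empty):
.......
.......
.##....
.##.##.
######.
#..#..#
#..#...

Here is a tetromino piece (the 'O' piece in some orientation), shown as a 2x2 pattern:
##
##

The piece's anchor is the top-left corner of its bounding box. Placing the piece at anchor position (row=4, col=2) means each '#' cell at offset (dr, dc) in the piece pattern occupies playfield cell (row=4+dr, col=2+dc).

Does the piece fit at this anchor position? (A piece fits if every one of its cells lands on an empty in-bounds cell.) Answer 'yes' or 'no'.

Answer: no

Derivation:
Check each piece cell at anchor (4, 2):
  offset (0,0) -> (4,2): occupied ('#') -> FAIL
  offset (0,1) -> (4,3): occupied ('#') -> FAIL
  offset (1,0) -> (5,2): empty -> OK
  offset (1,1) -> (5,3): occupied ('#') -> FAIL
All cells valid: no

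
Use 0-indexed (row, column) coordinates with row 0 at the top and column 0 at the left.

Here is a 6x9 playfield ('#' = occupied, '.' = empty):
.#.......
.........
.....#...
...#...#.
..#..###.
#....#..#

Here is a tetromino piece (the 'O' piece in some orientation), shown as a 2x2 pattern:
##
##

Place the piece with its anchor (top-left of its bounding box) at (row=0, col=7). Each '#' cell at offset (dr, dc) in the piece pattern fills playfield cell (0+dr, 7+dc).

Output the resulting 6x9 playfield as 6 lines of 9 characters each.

Answer: .#.....##
.......##
.....#...
...#...#.
..#..###.
#....#..#

Derivation:
Fill (0+0,7+0) = (0,7)
Fill (0+0,7+1) = (0,8)
Fill (0+1,7+0) = (1,7)
Fill (0+1,7+1) = (1,8)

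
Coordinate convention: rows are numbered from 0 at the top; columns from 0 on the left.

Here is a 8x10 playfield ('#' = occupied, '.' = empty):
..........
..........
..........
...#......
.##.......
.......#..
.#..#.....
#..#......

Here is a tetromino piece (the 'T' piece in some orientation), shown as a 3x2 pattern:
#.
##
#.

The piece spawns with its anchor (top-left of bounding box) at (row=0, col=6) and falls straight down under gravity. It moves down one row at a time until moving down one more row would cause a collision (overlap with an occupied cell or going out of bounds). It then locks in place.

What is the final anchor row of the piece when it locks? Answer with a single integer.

Answer: 3

Derivation:
Spawn at (row=0, col=6). Try each row:
  row 0: fits
  row 1: fits
  row 2: fits
  row 3: fits
  row 4: blocked -> lock at row 3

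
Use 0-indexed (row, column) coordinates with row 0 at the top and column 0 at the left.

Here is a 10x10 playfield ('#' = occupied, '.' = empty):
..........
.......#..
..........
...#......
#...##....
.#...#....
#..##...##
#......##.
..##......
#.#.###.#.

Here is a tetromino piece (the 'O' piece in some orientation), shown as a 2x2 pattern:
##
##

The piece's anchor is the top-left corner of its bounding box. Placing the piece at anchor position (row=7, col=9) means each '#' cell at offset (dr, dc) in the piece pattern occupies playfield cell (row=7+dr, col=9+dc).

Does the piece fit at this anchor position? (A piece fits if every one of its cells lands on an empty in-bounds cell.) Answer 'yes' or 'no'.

Answer: no

Derivation:
Check each piece cell at anchor (7, 9):
  offset (0,0) -> (7,9): empty -> OK
  offset (0,1) -> (7,10): out of bounds -> FAIL
  offset (1,0) -> (8,9): empty -> OK
  offset (1,1) -> (8,10): out of bounds -> FAIL
All cells valid: no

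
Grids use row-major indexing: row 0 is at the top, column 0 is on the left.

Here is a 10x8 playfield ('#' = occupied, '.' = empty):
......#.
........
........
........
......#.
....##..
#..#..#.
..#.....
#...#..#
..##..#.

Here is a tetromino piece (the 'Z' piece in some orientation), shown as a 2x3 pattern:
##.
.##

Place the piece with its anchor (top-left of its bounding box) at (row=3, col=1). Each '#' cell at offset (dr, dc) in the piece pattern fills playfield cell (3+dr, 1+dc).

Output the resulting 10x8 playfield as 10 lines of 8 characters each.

Fill (3+0,1+0) = (3,1)
Fill (3+0,1+1) = (3,2)
Fill (3+1,1+1) = (4,2)
Fill (3+1,1+2) = (4,3)

Answer: ......#.
........
........
.##.....
..##..#.
....##..
#..#..#.
..#.....
#...#..#
..##..#.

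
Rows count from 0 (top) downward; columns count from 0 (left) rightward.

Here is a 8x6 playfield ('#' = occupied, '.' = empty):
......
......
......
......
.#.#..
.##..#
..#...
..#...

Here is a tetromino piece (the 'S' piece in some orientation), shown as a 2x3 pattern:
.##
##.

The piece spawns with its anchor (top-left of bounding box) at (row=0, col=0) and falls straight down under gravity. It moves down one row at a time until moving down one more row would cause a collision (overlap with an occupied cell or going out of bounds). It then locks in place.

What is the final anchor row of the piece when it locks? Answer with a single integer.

Answer: 2

Derivation:
Spawn at (row=0, col=0). Try each row:
  row 0: fits
  row 1: fits
  row 2: fits
  row 3: blocked -> lock at row 2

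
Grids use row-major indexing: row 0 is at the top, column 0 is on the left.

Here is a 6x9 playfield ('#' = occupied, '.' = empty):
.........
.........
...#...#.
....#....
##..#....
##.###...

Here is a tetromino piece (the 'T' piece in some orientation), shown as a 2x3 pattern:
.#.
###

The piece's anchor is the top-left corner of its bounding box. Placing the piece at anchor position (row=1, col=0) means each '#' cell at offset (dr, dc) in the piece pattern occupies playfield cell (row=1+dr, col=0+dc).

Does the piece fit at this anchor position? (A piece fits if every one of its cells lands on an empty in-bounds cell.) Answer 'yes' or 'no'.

Answer: yes

Derivation:
Check each piece cell at anchor (1, 0):
  offset (0,1) -> (1,1): empty -> OK
  offset (1,0) -> (2,0): empty -> OK
  offset (1,1) -> (2,1): empty -> OK
  offset (1,2) -> (2,2): empty -> OK
All cells valid: yes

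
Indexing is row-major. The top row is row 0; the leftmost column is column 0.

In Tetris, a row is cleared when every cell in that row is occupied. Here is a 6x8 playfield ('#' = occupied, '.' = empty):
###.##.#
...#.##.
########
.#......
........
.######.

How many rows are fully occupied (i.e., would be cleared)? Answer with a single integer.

Answer: 1

Derivation:
Check each row:
  row 0: 2 empty cells -> not full
  row 1: 5 empty cells -> not full
  row 2: 0 empty cells -> FULL (clear)
  row 3: 7 empty cells -> not full
  row 4: 8 empty cells -> not full
  row 5: 2 empty cells -> not full
Total rows cleared: 1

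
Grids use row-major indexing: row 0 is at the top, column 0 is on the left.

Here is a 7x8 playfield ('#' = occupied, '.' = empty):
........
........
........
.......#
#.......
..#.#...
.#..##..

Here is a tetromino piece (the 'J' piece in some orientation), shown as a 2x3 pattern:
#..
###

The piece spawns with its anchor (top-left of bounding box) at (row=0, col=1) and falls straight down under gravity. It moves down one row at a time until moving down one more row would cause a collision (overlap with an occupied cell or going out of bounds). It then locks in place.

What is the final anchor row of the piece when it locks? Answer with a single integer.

Spawn at (row=0, col=1). Try each row:
  row 0: fits
  row 1: fits
  row 2: fits
  row 3: fits
  row 4: blocked -> lock at row 3

Answer: 3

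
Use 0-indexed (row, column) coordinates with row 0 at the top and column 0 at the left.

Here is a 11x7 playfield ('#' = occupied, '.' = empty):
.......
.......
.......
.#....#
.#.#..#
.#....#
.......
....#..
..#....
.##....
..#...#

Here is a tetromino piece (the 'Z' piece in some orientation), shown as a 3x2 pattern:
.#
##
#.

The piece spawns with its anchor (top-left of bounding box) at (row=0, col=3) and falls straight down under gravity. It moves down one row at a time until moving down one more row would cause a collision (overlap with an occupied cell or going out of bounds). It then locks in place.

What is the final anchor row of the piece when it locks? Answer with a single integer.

Answer: 1

Derivation:
Spawn at (row=0, col=3). Try each row:
  row 0: fits
  row 1: fits
  row 2: blocked -> lock at row 1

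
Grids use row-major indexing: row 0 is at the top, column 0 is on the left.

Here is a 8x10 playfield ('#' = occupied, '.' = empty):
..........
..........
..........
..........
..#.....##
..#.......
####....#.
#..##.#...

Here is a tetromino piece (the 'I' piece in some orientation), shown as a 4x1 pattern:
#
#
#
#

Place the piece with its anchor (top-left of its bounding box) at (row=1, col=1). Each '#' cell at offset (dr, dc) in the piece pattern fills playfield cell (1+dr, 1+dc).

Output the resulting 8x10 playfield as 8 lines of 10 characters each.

Answer: ..........
.#........
.#........
.#........
.##.....##
..#.......
####....#.
#..##.#...

Derivation:
Fill (1+0,1+0) = (1,1)
Fill (1+1,1+0) = (2,1)
Fill (1+2,1+0) = (3,1)
Fill (1+3,1+0) = (4,1)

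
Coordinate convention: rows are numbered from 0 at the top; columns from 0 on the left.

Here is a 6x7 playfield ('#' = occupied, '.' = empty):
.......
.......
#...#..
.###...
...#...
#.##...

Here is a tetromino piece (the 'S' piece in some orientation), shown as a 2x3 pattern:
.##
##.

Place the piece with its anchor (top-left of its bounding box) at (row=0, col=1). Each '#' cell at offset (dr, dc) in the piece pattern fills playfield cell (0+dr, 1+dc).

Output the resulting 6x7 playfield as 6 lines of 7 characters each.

Fill (0+0,1+1) = (0,2)
Fill (0+0,1+2) = (0,3)
Fill (0+1,1+0) = (1,1)
Fill (0+1,1+1) = (1,2)

Answer: ..##...
.##....
#...#..
.###...
...#...
#.##...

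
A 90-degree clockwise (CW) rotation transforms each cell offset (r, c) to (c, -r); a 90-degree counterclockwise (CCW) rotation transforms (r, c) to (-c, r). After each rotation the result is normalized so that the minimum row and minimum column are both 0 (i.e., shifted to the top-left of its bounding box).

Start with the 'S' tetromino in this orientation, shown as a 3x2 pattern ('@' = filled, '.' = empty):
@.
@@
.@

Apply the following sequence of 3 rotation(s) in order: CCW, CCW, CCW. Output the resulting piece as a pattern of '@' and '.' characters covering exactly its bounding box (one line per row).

Start:
@.
@@
.@
After rotation 1 (CCW):
.@@
@@.
After rotation 2 (CCW):
@.
@@
.@
After rotation 3 (CCW):
.@@
@@.

Answer: .@@
@@.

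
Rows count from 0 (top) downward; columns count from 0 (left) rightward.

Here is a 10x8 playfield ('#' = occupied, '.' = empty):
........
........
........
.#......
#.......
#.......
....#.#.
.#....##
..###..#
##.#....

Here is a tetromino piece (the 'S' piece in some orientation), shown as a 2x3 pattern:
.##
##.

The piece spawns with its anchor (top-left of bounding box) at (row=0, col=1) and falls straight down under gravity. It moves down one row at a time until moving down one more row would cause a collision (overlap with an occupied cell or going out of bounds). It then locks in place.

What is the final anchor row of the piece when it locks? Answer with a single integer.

Spawn at (row=0, col=1). Try each row:
  row 0: fits
  row 1: fits
  row 2: blocked -> lock at row 1

Answer: 1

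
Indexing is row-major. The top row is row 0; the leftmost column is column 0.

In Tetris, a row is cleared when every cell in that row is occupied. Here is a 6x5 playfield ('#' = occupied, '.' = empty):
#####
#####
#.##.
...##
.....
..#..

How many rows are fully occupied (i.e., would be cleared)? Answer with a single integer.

Check each row:
  row 0: 0 empty cells -> FULL (clear)
  row 1: 0 empty cells -> FULL (clear)
  row 2: 2 empty cells -> not full
  row 3: 3 empty cells -> not full
  row 4: 5 empty cells -> not full
  row 5: 4 empty cells -> not full
Total rows cleared: 2

Answer: 2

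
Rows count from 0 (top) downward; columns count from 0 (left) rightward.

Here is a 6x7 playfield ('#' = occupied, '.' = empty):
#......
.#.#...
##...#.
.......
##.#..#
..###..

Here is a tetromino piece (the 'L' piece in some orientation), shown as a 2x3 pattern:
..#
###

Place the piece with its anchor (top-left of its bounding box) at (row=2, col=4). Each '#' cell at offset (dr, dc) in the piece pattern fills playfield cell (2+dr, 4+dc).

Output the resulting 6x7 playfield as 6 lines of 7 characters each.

Fill (2+0,4+2) = (2,6)
Fill (2+1,4+0) = (3,4)
Fill (2+1,4+1) = (3,5)
Fill (2+1,4+2) = (3,6)

Answer: #......
.#.#...
##...##
....###
##.#..#
..###..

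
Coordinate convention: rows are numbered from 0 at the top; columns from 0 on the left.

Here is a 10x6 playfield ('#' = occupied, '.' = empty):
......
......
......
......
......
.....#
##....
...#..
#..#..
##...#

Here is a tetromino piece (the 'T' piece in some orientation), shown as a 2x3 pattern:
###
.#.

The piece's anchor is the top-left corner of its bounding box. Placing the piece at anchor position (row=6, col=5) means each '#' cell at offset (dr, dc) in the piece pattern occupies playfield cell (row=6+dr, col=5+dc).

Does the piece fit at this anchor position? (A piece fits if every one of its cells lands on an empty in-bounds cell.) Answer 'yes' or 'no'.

Answer: no

Derivation:
Check each piece cell at anchor (6, 5):
  offset (0,0) -> (6,5): empty -> OK
  offset (0,1) -> (6,6): out of bounds -> FAIL
  offset (0,2) -> (6,7): out of bounds -> FAIL
  offset (1,1) -> (7,6): out of bounds -> FAIL
All cells valid: no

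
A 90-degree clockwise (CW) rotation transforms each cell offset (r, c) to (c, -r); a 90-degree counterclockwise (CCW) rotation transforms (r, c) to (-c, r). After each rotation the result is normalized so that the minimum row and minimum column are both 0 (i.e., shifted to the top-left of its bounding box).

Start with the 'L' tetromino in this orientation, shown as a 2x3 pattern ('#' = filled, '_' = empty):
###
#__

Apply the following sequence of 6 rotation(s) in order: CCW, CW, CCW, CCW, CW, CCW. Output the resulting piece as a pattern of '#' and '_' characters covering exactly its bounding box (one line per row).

Answer: __#
###

Derivation:
Start:
###
#__
After rotation 1 (CCW):
#_
#_
##
After rotation 2 (CW):
###
#__
After rotation 3 (CCW):
#_
#_
##
After rotation 4 (CCW):
__#
###
After rotation 5 (CW):
#_
#_
##
After rotation 6 (CCW):
__#
###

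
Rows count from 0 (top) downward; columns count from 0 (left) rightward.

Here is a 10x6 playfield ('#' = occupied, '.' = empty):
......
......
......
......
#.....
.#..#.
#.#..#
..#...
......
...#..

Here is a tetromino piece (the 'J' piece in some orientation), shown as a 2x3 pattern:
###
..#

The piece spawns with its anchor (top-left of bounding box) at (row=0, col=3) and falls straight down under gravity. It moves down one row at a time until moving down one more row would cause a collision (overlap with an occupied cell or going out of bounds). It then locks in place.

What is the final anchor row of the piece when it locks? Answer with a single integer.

Answer: 4

Derivation:
Spawn at (row=0, col=3). Try each row:
  row 0: fits
  row 1: fits
  row 2: fits
  row 3: fits
  row 4: fits
  row 5: blocked -> lock at row 4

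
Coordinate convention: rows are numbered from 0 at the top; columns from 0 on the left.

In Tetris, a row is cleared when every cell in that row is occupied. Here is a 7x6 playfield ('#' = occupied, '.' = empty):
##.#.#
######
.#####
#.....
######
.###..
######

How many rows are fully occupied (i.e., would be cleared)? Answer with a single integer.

Check each row:
  row 0: 2 empty cells -> not full
  row 1: 0 empty cells -> FULL (clear)
  row 2: 1 empty cell -> not full
  row 3: 5 empty cells -> not full
  row 4: 0 empty cells -> FULL (clear)
  row 5: 3 empty cells -> not full
  row 6: 0 empty cells -> FULL (clear)
Total rows cleared: 3

Answer: 3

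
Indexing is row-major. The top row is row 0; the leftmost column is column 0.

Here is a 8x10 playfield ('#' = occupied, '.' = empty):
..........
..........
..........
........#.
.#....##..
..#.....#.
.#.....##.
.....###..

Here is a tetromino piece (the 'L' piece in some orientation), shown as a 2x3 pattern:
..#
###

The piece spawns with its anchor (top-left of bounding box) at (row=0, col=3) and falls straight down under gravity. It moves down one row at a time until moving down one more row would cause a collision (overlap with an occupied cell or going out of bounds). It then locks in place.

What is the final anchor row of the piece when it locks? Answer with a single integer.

Spawn at (row=0, col=3). Try each row:
  row 0: fits
  row 1: fits
  row 2: fits
  row 3: fits
  row 4: fits
  row 5: fits
  row 6: blocked -> lock at row 5

Answer: 5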